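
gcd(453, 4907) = 1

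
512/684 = 128/171=0.75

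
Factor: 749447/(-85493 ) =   -  17^(-1)* 29^1*43^1*47^(-1)*107^( - 1)*601^1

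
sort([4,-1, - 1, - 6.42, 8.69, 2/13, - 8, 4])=[ - 8, - 6.42, -1,-1 , 2/13, 4, 4,8.69 ]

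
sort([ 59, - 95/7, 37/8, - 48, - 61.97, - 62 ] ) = [ - 62, - 61.97, - 48, - 95/7,37/8,59 ] 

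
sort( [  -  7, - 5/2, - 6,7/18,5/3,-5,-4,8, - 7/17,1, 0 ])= [ - 7 ,- 6, - 5,-4,-5/2,-7/17, 0 , 7/18,1,5/3,8] 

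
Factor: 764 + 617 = 1381=1381^1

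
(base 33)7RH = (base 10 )8531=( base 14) 3175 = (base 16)2153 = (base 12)4B2B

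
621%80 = 61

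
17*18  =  306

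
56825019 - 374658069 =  - 317833050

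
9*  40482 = 364338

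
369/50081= 369/50081 = 0.01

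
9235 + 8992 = 18227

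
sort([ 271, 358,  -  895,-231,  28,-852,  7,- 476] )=[  -  895, - 852 , - 476, - 231,  7, 28, 271,358 ]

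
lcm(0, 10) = 0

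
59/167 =59/167 = 0.35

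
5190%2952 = 2238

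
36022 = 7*5146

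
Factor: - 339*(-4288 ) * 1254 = 2^7*3^2*11^1*19^1*67^1*113^1 = 1822854528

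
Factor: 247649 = 247649^1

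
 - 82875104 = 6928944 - 89804048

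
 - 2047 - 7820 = -9867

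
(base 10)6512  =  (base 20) G5C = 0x1970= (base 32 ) 6BG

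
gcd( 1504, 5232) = 16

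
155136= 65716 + 89420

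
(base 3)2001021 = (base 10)1492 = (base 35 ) 17m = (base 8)2724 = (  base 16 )5D4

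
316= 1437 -1121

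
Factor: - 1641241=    - 7^1*234463^1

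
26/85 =26/85= 0.31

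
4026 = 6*671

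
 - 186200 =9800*( - 19 )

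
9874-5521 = 4353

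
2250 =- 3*( - 750 ) 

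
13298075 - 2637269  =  10660806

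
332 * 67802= 22510264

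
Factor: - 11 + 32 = 3^1*7^1=21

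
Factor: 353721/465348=2^( - 2 )*13^( - 1)*19^(-1)* 751^1 = 751/988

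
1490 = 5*298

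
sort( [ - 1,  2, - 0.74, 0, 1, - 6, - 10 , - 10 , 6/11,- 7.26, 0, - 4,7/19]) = [ - 10, - 10, - 7.26, - 6, - 4, - 1, - 0.74,0,  0,7/19, 6/11,1,2 ]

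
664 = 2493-1829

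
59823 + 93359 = 153182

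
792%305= 182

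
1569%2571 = 1569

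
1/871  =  1/871 = 0.00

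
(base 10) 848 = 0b1101010000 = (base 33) PN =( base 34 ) ow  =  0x350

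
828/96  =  8+5/8 = 8.62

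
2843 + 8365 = 11208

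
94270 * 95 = 8955650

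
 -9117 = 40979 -50096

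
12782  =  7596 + 5186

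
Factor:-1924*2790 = -5367960 = - 2^3*  3^2*5^1*13^1*31^1*37^1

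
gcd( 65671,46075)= 1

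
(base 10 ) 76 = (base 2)1001100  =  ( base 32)2C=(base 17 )48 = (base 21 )3d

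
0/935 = 0 = 0.00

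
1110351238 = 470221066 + 640130172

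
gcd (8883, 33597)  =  9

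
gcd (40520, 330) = 10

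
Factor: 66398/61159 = 2^1*7^( - 1 )*8737^( - 1 )*33199^1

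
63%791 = 63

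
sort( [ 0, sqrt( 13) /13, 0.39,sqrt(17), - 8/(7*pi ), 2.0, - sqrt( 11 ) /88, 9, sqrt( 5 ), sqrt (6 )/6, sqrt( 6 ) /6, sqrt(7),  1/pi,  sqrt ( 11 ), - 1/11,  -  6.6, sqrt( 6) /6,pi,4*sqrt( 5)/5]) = [- 6.6, - 8/( 7*pi), -1/11, - sqrt( 11 )/88, 0,sqrt(13 )/13, 1/pi, 0.39, sqrt( 6 ) /6, sqrt(6) /6, sqrt( 6 ) /6, 4*sqrt( 5) /5 , 2.0, sqrt(5), sqrt ( 7), pi , sqrt( 11 ), sqrt( 17 ), 9]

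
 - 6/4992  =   - 1/832 = -0.00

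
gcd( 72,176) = 8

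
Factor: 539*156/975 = 2156/25 = 2^2*5^( - 2)* 7^2* 11^1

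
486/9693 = 18/359 = 0.05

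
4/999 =4/999 = 0.00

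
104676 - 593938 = -489262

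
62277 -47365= 14912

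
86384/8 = 10798 = 10798.00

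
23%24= 23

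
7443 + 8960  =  16403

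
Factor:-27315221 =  - 179^1 * 152599^1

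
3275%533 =77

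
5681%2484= 713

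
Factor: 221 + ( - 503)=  - 2^1*3^1*47^1 = -282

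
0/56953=0 = 0.00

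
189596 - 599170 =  - 409574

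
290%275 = 15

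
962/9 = 106+ 8/9 = 106.89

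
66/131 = 66/131 = 0.50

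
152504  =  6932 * 22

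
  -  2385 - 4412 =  - 6797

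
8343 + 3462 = 11805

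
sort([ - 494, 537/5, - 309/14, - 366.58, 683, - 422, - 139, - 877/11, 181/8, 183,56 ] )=[ - 494,-422, - 366.58, - 139 , - 877/11,- 309/14,181/8,56, 537/5, 183, 683]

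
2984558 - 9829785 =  - 6845227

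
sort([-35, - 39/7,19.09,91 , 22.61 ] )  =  [ - 35, - 39/7, 19.09,22.61,91] 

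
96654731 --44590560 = 141245291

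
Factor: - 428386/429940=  - 2^(-1 ) * 5^ ( -1 )*83^(-1)*827^1 = -  827/830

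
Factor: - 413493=  -  3^1*137831^1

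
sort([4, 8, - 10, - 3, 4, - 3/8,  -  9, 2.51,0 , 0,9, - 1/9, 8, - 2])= [ - 10, - 9, - 3, - 2,-3/8, - 1/9, 0, 0, 2.51,4, 4,8,8,9]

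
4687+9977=14664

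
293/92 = 293/92 = 3.18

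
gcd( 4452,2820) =12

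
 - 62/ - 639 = 62/639 = 0.10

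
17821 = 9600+8221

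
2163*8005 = 17314815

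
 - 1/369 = -1/369 = - 0.00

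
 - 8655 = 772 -9427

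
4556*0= 0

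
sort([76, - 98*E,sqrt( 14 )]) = [ - 98*E,sqrt ( 14 ),76 ]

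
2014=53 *38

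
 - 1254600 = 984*( -1275 )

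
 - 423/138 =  - 4+43/46 = - 3.07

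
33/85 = 33/85 = 0.39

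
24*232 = 5568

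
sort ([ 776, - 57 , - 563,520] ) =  [ - 563,  -  57, 520,776] 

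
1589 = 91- - 1498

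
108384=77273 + 31111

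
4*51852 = 207408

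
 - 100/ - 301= 100/301 = 0.33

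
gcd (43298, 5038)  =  2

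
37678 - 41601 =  - 3923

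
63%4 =3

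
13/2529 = 13/2529  =  0.01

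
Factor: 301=7^1 * 43^1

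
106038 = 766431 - 660393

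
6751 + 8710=15461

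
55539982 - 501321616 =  - 445781634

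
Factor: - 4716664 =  - 2^3*589583^1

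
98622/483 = 32874/161  =  204.19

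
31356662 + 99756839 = 131113501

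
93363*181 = 16898703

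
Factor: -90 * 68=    - 2^3*3^2*5^1*17^1 = - 6120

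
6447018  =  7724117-1277099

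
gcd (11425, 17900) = 25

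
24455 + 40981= 65436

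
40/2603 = 40/2603 = 0.02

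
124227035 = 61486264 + 62740771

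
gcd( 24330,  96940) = 10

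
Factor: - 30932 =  - 2^2*11^1*19^1* 37^1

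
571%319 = 252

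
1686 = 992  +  694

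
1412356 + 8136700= 9549056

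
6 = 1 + 5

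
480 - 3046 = -2566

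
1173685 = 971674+202011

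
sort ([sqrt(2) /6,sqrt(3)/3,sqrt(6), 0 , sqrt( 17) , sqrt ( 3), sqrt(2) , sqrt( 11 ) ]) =[ 0,sqrt(2)/6,sqrt(  3)/3 , sqrt(2),sqrt( 3),sqrt( 6 ),sqrt(11 ) , sqrt(17) ]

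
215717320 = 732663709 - 516946389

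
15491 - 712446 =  - 696955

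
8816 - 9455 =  - 639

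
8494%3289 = 1916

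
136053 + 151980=288033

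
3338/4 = 834 + 1/2 = 834.50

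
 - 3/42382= - 3/42382 = -0.00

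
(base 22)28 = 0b110100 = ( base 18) 2g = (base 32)1K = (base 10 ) 52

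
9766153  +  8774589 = 18540742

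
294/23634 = 49/3939 =0.01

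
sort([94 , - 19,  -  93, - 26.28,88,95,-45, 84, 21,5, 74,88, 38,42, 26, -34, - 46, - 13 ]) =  [ - 93,-46, - 45,-34,  -  26.28,-19, - 13, 5, 21,  26, 38, 42, 74, 84, 88, 88,94, 95]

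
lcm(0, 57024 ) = 0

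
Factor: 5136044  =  2^2 * 37^1*34703^1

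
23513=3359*7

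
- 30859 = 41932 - 72791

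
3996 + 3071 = 7067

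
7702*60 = 462120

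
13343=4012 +9331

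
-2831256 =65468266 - 68299522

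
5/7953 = 5/7953 = 0.00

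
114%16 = 2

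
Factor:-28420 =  - 2^2*5^1*7^2*29^1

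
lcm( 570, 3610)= 10830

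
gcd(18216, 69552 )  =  1656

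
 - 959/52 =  - 959/52=- 18.44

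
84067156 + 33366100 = 117433256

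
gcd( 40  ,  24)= 8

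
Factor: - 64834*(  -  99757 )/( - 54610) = - 5^( - 1) * 7^2*11^1*43^( - 1 )*127^(-1 )*421^1*14251^1  =  - 3233822669/27305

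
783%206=165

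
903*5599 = 5055897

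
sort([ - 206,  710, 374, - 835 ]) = [-835, - 206,  374,710]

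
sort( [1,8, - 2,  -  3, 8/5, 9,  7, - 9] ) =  [-9, - 3, - 2,1,8/5, 7,8,9]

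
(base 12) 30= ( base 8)44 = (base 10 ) 36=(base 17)22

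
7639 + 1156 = 8795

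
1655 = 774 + 881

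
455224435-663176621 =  - 207952186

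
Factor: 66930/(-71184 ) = -11155/11864 = -2^( - 3)*5^1* 23^1*97^1 * 1483^(-1 )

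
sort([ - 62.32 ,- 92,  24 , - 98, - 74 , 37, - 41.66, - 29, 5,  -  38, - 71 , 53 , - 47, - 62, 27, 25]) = [ - 98, - 92,  -  74, - 71, - 62.32, - 62 ,  -  47 ,-41.66, - 38,-29,5 , 24, 25, 27,37,53]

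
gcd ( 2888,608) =152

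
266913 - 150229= 116684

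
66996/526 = 33498/263 = 127.37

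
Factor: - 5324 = -2^2*11^3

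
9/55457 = 9/55457 = 0.00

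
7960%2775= 2410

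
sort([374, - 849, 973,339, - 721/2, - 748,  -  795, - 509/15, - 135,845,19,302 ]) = [ - 849, - 795,-748, - 721/2, - 135, - 509/15,  19,302,339,374,845 , 973 ] 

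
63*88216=5557608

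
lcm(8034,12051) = 24102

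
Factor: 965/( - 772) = - 5/4= -  2^( - 2)*5^1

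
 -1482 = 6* (-247) 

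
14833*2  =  29666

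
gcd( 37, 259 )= 37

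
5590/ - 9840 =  - 559/984 = - 0.57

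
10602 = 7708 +2894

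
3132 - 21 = 3111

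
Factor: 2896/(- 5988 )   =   - 724/1497 = - 2^2*3^( - 1)*181^1*499^( - 1 )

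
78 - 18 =60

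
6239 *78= 486642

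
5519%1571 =806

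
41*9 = 369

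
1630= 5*326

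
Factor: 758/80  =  379/40 = 2^(-3 ) * 5^( - 1) * 379^1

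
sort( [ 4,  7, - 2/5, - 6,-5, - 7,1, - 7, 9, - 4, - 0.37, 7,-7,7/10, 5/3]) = [ -7 , - 7, - 7,-6, - 5, - 4, - 2/5, - 0.37,7/10,1, 5/3,4 , 7, 7, 9] 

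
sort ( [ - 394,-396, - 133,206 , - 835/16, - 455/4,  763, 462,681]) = [ -396,  -  394, - 133, - 455/4, - 835/16,206, 462,681,763 ] 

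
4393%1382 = 247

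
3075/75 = 41 = 41.00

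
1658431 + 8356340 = 10014771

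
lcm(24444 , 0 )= 0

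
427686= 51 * 8386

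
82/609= 82/609 = 0.13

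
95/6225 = 19/1245 = 0.02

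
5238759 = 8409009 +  - 3170250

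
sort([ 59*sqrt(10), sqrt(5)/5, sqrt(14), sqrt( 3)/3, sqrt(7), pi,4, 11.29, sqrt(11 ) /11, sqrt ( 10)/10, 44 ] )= [sqrt( 11)/11,sqrt(10)/10, sqrt(5) /5 , sqrt( 3)/3, sqrt(7) , pi,sqrt(14),4, 11.29, 44,59*sqrt(10)] 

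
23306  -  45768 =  - 22462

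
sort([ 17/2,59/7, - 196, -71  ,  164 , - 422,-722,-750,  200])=[  -  750, - 722, - 422, - 196,  -  71,59/7,17/2,164, 200 ]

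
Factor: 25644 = 2^2 * 3^1*2137^1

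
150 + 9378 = 9528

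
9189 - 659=8530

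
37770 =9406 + 28364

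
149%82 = 67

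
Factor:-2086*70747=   -2^1*7^1 * 149^1*263^1*269^1 = -147578242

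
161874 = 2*80937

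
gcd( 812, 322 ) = 14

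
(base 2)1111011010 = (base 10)986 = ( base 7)2606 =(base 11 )817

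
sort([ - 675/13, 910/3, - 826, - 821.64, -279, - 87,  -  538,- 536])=[ - 826,-821.64,-538, - 536, - 279,  -  87, - 675/13,910/3]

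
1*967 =967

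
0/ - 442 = 0/1 = -0.00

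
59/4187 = 59/4187 = 0.01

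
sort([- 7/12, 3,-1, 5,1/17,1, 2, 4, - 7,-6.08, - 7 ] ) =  [-7, - 7, - 6.08,-1, - 7/12, 1/17,1, 2, 3, 4, 5]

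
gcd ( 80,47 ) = 1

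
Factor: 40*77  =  2^3* 5^1 *7^1*11^1 = 3080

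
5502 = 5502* 1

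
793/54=14  +  37/54 = 14.69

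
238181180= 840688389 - 602507209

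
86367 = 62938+23429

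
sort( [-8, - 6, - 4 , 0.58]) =[-8, - 6, - 4, 0.58 ]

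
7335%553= 146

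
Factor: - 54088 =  - 2^3*6761^1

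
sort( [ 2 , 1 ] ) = [ 1, 2]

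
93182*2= 186364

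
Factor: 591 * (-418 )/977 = -247038/977 = - 2^1*3^1*11^1*19^1*197^1*977^( - 1) 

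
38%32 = 6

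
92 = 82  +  10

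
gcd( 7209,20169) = 81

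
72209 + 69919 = 142128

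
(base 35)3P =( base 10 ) 130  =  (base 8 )202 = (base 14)94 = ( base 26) 50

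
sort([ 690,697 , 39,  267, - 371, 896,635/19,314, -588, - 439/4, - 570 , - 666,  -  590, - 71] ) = [-666,  -  590,-588,-570, -371, - 439/4,-71,  635/19,39, 267,314, 690, 697  ,  896 ]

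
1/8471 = 1/8471= 0.00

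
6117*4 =24468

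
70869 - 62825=8044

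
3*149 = 447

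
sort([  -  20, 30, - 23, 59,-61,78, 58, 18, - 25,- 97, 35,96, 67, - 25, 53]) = [ - 97,-61, - 25, - 25, - 23, - 20, 18, 30, 35,53,58,59,67, 78, 96] 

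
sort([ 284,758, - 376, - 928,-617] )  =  [ - 928, - 617, - 376,284,758]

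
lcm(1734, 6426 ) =109242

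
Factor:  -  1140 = - 2^2*3^1 * 5^1*19^1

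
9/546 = 3/182 = 0.02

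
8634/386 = 22 + 71/193  =  22.37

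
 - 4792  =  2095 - 6887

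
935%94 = 89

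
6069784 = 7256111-1186327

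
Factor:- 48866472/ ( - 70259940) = 1357402/1951665= 2^1*3^(-1 )*5^( - 1 )*23^( - 1)*107^1*5657^ (  -  1 )*6343^1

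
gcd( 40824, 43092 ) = 2268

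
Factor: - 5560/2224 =-2^( - 1) * 5^1  =  -5/2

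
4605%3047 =1558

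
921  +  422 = 1343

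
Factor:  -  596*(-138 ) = 2^3 * 3^1 *23^1*149^1 = 82248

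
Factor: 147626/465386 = 19^( - 1)*37^ ( - 1) * 223^1 = 223/703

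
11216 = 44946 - 33730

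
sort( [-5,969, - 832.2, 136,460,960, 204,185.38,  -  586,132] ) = [ - 832.2, - 586 , - 5,132, 136, 185.38,204,460,960,  969] 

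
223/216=223/216 = 1.03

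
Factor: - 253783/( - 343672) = 703/952 = 2^( - 3)*7^( - 1 )*17^( - 1)*19^1*37^1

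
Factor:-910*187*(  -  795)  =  135285150  =  2^1*3^1 * 5^2*7^1*11^1*13^1 *17^1*53^1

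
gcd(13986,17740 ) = 2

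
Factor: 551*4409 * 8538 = 2^1*3^1*19^1*29^1*1423^1*4409^1 = 20741867142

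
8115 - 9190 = - 1075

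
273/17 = 273/17 = 16.06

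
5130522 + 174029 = 5304551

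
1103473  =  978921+124552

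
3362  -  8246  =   - 4884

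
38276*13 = 497588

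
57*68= 3876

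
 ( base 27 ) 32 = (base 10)83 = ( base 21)3k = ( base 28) 2r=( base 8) 123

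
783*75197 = 58879251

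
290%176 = 114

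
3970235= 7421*535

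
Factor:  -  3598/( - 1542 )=3^( - 1) * 7^1 =7/3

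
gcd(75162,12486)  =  6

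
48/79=48/79=0.61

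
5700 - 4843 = 857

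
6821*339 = 2312319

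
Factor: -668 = - 2^2*167^1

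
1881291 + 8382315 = 10263606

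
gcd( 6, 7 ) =1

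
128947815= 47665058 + 81282757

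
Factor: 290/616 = 145/308 = 2^( - 2 )*5^1*7^(-1) * 11^(- 1)*29^1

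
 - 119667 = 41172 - 160839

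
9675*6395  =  61871625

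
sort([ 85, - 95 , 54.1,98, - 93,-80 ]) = [-95,-93, - 80, 54.1,85  ,  98] 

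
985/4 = 985/4 = 246.25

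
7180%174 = 46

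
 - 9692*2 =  -19384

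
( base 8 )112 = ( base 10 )74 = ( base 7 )134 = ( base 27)2K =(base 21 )3B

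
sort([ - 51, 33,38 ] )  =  [ - 51,33,38 ]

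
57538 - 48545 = 8993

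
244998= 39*6282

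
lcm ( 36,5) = 180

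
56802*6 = 340812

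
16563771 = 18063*917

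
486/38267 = 486/38267 =0.01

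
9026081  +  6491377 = 15517458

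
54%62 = 54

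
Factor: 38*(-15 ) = - 570 = - 2^1*3^1*5^1*19^1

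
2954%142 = 114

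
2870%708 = 38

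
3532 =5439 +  - 1907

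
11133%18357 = 11133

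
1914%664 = 586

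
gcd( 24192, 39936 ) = 384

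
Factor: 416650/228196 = 325/178 = 2^( - 1) * 5^2*13^1 * 89^( - 1 ) 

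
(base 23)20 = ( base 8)56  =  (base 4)232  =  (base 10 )46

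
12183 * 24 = 292392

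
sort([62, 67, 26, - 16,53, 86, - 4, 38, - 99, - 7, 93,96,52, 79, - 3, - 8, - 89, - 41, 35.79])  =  [ - 99,  -  89,  -  41, - 16, - 8,  -  7, - 4, - 3,26, 35.79, 38,52,53, 62, 67,79,86, 93, 96 ] 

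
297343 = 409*727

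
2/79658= 1/39829 = 0.00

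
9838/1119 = 9838/1119 = 8.79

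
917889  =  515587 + 402302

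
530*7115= 3770950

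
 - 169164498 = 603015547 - 772180045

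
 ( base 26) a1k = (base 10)6806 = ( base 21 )F92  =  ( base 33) 688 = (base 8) 15226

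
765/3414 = 255/1138 =0.22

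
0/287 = 0 = 0.00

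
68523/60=1142+1/20 = 1142.05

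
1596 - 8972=-7376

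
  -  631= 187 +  - 818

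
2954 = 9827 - 6873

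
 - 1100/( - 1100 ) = 1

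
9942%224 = 86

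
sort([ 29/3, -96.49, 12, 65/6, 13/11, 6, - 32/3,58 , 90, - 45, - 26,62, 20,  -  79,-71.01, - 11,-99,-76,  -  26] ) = [ - 99, - 96.49, -79,-76,  -  71.01,  -  45,  -  26,  -  26, - 11, - 32/3,13/11,6,29/3,65/6 , 12, 20,58, 62,90] 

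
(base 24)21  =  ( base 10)49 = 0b110001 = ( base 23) 23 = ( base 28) 1L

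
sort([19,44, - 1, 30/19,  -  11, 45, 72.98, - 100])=[ -100, - 11, - 1,30/19,19, 44,  45, 72.98] 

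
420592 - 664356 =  - 243764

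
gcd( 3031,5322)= 1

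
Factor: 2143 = 2143^1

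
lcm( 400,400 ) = 400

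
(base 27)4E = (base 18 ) 6e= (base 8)172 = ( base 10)122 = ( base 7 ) 233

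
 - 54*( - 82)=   4428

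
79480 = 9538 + 69942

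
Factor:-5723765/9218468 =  - 2^( - 2)*5^1*7^(-3 )*347^1*3299^1*6719^ ( - 1) 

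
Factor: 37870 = 2^1*  5^1 * 7^1*541^1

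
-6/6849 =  - 1+2281/2283= - 0.00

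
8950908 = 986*9078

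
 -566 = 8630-9196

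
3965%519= 332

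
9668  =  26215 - 16547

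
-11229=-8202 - 3027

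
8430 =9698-1268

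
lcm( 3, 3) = 3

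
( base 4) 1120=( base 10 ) 88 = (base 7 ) 154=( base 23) 3j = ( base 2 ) 1011000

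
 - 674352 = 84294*( - 8)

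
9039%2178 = 327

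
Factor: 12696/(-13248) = -2^( - 3 )*3^( - 1)*23^1 = - 23/24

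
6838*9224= 63073712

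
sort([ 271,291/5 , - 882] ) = [-882, 291/5,271]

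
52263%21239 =9785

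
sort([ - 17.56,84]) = [ - 17.56,  84 ]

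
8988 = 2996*3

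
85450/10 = 8545 = 8545.00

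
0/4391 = 0=   0.00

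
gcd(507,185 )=1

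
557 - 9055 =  - 8498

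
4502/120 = 37 + 31/60= 37.52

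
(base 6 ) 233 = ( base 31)30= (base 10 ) 93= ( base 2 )1011101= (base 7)162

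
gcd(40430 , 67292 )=2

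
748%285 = 178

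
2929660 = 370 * 7918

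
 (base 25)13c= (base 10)712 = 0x2C8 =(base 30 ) nm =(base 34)KW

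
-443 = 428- 871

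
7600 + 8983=16583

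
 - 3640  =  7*(  -  520) 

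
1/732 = 1/732 = 0.00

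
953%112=57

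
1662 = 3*554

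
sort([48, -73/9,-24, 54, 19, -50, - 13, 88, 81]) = [ - 50, - 24,  -  13,  -  73/9, 19, 48 , 54, 81, 88]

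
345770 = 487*710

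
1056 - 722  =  334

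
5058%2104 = 850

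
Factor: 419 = 419^1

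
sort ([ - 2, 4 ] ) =[-2, 4]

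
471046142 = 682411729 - 211365587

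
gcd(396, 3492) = 36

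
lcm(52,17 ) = 884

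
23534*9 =211806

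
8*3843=30744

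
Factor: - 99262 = - 2^1*31^1*1601^1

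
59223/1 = 59223 = 59223.00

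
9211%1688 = 771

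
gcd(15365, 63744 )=1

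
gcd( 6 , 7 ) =1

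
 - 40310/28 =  - 20155/14 = -1439.64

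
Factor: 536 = 2^3 * 67^1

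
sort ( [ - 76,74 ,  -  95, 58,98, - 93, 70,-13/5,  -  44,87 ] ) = [ - 95, - 93, - 76, - 44, - 13/5,58, 70,74, 87,98 ]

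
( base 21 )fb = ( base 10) 326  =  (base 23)E4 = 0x146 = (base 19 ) h3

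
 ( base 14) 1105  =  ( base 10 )2945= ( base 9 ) 4032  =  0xb81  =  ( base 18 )91b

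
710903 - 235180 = 475723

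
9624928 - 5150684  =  4474244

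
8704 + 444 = 9148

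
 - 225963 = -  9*25107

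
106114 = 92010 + 14104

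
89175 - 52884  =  36291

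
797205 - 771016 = 26189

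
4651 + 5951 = 10602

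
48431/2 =24215  +  1/2 = 24215.50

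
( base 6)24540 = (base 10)3660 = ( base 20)930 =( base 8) 7114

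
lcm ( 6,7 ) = 42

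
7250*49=355250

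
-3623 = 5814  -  9437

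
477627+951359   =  1428986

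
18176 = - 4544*( - 4)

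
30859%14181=2497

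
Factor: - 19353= - 3^1*6451^1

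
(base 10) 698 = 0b1010111010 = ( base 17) 271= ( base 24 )152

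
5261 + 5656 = 10917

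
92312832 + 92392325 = 184705157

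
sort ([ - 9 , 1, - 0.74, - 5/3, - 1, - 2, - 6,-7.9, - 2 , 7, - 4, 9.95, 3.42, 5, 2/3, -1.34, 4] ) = [ - 9, - 7.9, - 6, - 4,  -  2,-2, - 5/3, - 1.34 , - 1, - 0.74, 2/3, 1, 3.42,4, 5  ,  7, 9.95] 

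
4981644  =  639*7796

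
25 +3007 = 3032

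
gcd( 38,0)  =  38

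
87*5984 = 520608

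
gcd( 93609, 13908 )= 3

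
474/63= 7 + 11/21 = 7.52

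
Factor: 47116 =2^2*11779^1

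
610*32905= 20072050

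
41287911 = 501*82411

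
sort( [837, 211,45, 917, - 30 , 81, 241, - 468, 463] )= [ - 468,  -  30, 45, 81,211,241,463, 837,917]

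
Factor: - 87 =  - 3^1*29^1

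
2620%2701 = 2620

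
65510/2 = 32755 = 32755.00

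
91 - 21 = 70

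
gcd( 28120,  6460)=380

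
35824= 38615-2791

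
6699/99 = 203/3= 67.67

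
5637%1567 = 936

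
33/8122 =33/8122= 0.00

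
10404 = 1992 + 8412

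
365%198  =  167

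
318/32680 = 159/16340=0.01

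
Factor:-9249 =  - 3^1*3083^1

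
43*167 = 7181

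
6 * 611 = 3666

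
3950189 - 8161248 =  - 4211059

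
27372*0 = 0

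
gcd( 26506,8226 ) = 914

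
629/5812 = 629/5812 = 0.11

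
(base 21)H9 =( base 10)366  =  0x16e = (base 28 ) D2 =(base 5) 2431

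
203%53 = 44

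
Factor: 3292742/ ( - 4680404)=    - 2^( - 1)*373^( - 1)*3137^ (-1)*1646371^1 = - 1646371/2340202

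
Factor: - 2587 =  - 13^1*199^1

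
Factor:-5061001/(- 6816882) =2^( - 1)* 3^(-1 ) * 11^1 * 460091^1*1136147^( - 1)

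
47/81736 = 47/81736  =  0.00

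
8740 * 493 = 4308820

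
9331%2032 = 1203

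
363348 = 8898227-8534879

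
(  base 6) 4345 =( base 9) 1332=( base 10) 1001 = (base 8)1751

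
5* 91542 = 457710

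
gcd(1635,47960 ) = 545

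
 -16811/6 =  - 16811/6 = -  2801.83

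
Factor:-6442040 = -2^3 *5^1*11^5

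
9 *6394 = 57546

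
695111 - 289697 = 405414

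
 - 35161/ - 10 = 3516 + 1/10  =  3516.10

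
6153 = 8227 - 2074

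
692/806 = 346/403=0.86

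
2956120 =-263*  ( - 11240)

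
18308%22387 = 18308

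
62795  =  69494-6699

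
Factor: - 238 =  - 2^1*7^1*17^1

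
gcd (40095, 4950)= 495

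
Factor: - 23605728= - 2^5*  3^1*23^1*10691^1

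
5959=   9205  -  3246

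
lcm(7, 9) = 63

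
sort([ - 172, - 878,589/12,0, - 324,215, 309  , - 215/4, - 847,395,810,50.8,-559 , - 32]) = [ - 878, - 847, - 559, - 324,  -  172, - 215/4,- 32,0,589/12, 50.8,215, 309,395, 810]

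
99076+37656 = 136732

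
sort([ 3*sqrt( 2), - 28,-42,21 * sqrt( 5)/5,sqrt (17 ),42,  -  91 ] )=[-91,  -  42, - 28,sqrt( 17),3*sqrt(2), 21*sqrt( 5 ) /5,42]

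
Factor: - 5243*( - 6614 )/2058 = 353849/21 = 3^( - 1 ) * 7^(-1)*107^1*3307^1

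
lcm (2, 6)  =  6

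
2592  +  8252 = 10844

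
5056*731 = 3695936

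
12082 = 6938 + 5144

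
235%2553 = 235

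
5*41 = 205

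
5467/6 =5467/6 = 911.17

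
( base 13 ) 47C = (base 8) 1413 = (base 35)M9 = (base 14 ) 3D9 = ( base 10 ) 779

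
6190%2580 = 1030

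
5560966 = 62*89693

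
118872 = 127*936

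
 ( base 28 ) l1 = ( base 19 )1C0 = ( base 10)589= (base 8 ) 1115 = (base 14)301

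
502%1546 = 502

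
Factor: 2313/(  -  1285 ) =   -  3^2*5^ ( - 1) = - 9/5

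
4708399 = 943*4993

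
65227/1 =65227 =65227.00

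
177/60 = 59/20  =  2.95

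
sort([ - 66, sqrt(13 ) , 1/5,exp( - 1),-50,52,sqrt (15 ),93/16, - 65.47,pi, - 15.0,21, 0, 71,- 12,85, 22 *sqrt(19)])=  [-66, - 65.47,  -  50  , - 15.0, - 12 , 0,1/5,exp( - 1),pi, sqrt(13 ) , sqrt(15 ), 93/16, 21,52,71,85, 22*sqrt (19) ]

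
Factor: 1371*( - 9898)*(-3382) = 45894274356 = 2^2 * 3^1*7^2* 19^1 *89^1*101^1* 457^1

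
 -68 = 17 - 85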